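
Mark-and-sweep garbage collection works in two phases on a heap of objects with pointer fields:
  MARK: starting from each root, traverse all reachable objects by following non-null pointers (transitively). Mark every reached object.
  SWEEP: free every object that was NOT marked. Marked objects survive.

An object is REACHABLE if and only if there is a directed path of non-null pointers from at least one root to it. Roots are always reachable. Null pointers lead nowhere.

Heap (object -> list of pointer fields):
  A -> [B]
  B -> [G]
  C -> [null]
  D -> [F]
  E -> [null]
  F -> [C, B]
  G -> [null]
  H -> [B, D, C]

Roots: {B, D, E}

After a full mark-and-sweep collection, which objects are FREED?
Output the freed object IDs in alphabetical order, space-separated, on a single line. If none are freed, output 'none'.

Answer: A H

Derivation:
Roots: B D E
Mark B: refs=G, marked=B
Mark D: refs=F, marked=B D
Mark E: refs=null, marked=B D E
Mark G: refs=null, marked=B D E G
Mark F: refs=C B, marked=B D E F G
Mark C: refs=null, marked=B C D E F G
Unmarked (collected): A H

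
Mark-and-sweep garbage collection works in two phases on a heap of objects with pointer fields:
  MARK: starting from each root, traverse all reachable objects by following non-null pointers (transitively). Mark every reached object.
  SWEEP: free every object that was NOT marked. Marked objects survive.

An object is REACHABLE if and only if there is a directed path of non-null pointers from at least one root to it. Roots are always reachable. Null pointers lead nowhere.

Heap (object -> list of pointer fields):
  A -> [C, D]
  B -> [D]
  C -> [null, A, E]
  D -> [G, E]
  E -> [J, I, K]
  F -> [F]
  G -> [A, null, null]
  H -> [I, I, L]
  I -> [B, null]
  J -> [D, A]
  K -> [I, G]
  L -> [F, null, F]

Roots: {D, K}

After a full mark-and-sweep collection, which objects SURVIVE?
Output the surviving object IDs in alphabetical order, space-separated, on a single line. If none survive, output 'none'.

Answer: A B C D E G I J K

Derivation:
Roots: D K
Mark D: refs=G E, marked=D
Mark K: refs=I G, marked=D K
Mark G: refs=A null null, marked=D G K
Mark E: refs=J I K, marked=D E G K
Mark I: refs=B null, marked=D E G I K
Mark A: refs=C D, marked=A D E G I K
Mark J: refs=D A, marked=A D E G I J K
Mark B: refs=D, marked=A B D E G I J K
Mark C: refs=null A E, marked=A B C D E G I J K
Unmarked (collected): F H L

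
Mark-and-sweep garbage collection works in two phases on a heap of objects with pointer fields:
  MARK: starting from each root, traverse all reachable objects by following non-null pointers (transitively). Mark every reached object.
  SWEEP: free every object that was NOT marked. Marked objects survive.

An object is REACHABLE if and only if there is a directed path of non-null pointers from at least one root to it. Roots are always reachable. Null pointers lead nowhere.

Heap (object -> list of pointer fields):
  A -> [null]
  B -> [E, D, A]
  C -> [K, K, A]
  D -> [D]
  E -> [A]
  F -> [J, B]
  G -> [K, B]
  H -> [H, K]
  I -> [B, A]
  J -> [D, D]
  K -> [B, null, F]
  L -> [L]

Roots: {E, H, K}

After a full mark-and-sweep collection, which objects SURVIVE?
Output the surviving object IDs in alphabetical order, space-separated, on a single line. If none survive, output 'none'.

Answer: A B D E F H J K

Derivation:
Roots: E H K
Mark E: refs=A, marked=E
Mark H: refs=H K, marked=E H
Mark K: refs=B null F, marked=E H K
Mark A: refs=null, marked=A E H K
Mark B: refs=E D A, marked=A B E H K
Mark F: refs=J B, marked=A B E F H K
Mark D: refs=D, marked=A B D E F H K
Mark J: refs=D D, marked=A B D E F H J K
Unmarked (collected): C G I L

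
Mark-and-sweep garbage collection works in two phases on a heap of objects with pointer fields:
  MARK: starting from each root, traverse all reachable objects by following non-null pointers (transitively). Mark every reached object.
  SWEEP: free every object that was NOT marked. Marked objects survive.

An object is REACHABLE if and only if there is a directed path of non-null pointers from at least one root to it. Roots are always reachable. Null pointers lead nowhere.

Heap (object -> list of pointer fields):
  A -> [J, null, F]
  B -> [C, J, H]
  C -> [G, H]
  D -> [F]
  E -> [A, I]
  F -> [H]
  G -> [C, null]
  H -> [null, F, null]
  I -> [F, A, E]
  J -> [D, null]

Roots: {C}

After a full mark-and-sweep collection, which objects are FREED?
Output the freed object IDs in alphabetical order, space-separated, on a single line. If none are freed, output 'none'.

Answer: A B D E I J

Derivation:
Roots: C
Mark C: refs=G H, marked=C
Mark G: refs=C null, marked=C G
Mark H: refs=null F null, marked=C G H
Mark F: refs=H, marked=C F G H
Unmarked (collected): A B D E I J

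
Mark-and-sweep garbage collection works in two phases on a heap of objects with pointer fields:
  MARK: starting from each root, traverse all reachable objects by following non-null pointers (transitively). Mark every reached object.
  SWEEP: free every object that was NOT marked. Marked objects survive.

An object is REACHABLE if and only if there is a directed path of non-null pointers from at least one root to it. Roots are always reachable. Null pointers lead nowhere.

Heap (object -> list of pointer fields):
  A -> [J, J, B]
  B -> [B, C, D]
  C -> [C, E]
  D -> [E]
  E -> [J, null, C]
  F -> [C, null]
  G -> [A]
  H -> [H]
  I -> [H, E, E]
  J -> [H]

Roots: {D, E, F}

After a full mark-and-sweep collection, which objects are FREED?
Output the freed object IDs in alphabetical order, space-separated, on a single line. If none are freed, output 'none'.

Answer: A B G I

Derivation:
Roots: D E F
Mark D: refs=E, marked=D
Mark E: refs=J null C, marked=D E
Mark F: refs=C null, marked=D E F
Mark J: refs=H, marked=D E F J
Mark C: refs=C E, marked=C D E F J
Mark H: refs=H, marked=C D E F H J
Unmarked (collected): A B G I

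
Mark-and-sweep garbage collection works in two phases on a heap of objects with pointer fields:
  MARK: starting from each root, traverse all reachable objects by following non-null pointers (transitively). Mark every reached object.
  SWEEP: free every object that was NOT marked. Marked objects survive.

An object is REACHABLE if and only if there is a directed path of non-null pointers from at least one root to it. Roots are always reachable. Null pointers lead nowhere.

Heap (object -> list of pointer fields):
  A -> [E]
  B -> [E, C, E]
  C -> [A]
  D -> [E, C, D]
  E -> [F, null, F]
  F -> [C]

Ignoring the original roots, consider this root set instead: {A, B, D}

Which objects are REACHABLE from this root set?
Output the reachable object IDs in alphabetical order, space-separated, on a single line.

Roots: A B D
Mark A: refs=E, marked=A
Mark B: refs=E C E, marked=A B
Mark D: refs=E C D, marked=A B D
Mark E: refs=F null F, marked=A B D E
Mark C: refs=A, marked=A B C D E
Mark F: refs=C, marked=A B C D E F
Unmarked (collected): (none)

Answer: A B C D E F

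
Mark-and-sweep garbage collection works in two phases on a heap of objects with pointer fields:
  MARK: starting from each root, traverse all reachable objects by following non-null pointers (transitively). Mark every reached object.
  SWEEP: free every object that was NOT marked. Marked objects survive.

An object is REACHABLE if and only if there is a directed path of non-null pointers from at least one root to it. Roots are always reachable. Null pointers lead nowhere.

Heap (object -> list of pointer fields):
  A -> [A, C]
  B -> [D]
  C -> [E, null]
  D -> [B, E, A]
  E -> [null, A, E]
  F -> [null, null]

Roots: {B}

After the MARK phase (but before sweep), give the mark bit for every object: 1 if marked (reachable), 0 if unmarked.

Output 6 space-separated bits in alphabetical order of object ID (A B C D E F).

Roots: B
Mark B: refs=D, marked=B
Mark D: refs=B E A, marked=B D
Mark E: refs=null A E, marked=B D E
Mark A: refs=A C, marked=A B D E
Mark C: refs=E null, marked=A B C D E
Unmarked (collected): F

Answer: 1 1 1 1 1 0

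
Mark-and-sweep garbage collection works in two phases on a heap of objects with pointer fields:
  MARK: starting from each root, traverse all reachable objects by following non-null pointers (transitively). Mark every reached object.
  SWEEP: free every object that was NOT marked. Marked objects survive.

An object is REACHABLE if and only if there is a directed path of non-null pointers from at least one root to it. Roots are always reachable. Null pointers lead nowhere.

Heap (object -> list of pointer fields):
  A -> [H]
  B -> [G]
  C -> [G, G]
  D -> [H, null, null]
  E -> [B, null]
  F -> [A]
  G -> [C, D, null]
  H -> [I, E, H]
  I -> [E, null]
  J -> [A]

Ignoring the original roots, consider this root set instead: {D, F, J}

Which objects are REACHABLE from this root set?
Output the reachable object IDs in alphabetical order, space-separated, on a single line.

Roots: D F J
Mark D: refs=H null null, marked=D
Mark F: refs=A, marked=D F
Mark J: refs=A, marked=D F J
Mark H: refs=I E H, marked=D F H J
Mark A: refs=H, marked=A D F H J
Mark I: refs=E null, marked=A D F H I J
Mark E: refs=B null, marked=A D E F H I J
Mark B: refs=G, marked=A B D E F H I J
Mark G: refs=C D null, marked=A B D E F G H I J
Mark C: refs=G G, marked=A B C D E F G H I J
Unmarked (collected): (none)

Answer: A B C D E F G H I J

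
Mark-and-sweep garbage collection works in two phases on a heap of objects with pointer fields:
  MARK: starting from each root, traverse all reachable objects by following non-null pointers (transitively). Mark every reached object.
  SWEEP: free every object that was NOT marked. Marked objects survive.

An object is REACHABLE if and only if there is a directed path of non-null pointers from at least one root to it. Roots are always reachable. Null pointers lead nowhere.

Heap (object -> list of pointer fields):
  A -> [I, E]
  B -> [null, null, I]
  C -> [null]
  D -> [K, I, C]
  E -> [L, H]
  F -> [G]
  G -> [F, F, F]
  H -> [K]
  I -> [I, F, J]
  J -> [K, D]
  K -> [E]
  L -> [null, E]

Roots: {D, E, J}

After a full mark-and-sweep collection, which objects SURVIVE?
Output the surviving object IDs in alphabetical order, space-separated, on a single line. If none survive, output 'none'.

Answer: C D E F G H I J K L

Derivation:
Roots: D E J
Mark D: refs=K I C, marked=D
Mark E: refs=L H, marked=D E
Mark J: refs=K D, marked=D E J
Mark K: refs=E, marked=D E J K
Mark I: refs=I F J, marked=D E I J K
Mark C: refs=null, marked=C D E I J K
Mark L: refs=null E, marked=C D E I J K L
Mark H: refs=K, marked=C D E H I J K L
Mark F: refs=G, marked=C D E F H I J K L
Mark G: refs=F F F, marked=C D E F G H I J K L
Unmarked (collected): A B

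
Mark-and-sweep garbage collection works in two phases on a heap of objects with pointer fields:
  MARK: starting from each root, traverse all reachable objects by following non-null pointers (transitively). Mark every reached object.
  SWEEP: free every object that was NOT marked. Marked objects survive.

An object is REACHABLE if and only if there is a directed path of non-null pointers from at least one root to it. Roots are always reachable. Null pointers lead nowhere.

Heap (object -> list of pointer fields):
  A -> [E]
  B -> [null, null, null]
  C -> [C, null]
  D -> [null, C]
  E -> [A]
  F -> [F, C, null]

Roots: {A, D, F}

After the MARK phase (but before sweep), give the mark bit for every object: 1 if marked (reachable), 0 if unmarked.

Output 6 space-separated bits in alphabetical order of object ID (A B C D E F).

Answer: 1 0 1 1 1 1

Derivation:
Roots: A D F
Mark A: refs=E, marked=A
Mark D: refs=null C, marked=A D
Mark F: refs=F C null, marked=A D F
Mark E: refs=A, marked=A D E F
Mark C: refs=C null, marked=A C D E F
Unmarked (collected): B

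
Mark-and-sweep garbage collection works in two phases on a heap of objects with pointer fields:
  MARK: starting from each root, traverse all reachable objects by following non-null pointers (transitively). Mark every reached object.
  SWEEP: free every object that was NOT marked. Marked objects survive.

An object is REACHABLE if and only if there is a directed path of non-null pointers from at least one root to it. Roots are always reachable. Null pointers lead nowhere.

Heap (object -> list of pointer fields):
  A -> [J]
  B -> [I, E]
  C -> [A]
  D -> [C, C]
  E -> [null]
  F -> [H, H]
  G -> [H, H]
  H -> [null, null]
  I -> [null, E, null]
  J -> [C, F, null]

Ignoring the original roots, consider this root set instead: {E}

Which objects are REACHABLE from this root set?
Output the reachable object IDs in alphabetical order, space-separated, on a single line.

Answer: E

Derivation:
Roots: E
Mark E: refs=null, marked=E
Unmarked (collected): A B C D F G H I J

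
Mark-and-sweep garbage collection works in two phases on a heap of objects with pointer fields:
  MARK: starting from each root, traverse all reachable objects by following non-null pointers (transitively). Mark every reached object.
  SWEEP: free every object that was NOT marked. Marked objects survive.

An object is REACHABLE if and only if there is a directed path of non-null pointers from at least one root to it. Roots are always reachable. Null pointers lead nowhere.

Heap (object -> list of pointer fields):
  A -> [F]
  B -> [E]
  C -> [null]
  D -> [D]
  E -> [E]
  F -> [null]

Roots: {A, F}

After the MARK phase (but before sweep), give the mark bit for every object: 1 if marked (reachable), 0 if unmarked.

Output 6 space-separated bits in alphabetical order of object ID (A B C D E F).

Answer: 1 0 0 0 0 1

Derivation:
Roots: A F
Mark A: refs=F, marked=A
Mark F: refs=null, marked=A F
Unmarked (collected): B C D E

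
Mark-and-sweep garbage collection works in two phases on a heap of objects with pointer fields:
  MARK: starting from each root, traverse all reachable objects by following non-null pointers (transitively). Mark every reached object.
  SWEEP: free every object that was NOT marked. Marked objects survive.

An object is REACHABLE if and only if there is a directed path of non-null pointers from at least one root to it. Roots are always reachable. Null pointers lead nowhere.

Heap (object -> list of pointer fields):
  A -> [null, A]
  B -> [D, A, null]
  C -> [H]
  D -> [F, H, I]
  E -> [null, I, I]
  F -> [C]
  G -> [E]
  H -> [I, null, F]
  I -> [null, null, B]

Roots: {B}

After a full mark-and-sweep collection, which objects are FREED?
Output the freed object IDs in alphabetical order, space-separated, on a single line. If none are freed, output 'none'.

Answer: E G

Derivation:
Roots: B
Mark B: refs=D A null, marked=B
Mark D: refs=F H I, marked=B D
Mark A: refs=null A, marked=A B D
Mark F: refs=C, marked=A B D F
Mark H: refs=I null F, marked=A B D F H
Mark I: refs=null null B, marked=A B D F H I
Mark C: refs=H, marked=A B C D F H I
Unmarked (collected): E G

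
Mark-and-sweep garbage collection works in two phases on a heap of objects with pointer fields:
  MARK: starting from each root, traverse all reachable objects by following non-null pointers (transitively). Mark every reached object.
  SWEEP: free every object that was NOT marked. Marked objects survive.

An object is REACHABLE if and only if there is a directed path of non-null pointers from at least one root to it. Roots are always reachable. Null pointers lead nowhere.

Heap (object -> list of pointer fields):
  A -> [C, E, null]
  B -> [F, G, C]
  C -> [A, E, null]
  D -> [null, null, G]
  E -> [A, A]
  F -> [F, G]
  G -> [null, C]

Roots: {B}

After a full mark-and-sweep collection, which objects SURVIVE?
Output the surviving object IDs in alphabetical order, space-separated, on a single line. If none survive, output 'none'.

Roots: B
Mark B: refs=F G C, marked=B
Mark F: refs=F G, marked=B F
Mark G: refs=null C, marked=B F G
Mark C: refs=A E null, marked=B C F G
Mark A: refs=C E null, marked=A B C F G
Mark E: refs=A A, marked=A B C E F G
Unmarked (collected): D

Answer: A B C E F G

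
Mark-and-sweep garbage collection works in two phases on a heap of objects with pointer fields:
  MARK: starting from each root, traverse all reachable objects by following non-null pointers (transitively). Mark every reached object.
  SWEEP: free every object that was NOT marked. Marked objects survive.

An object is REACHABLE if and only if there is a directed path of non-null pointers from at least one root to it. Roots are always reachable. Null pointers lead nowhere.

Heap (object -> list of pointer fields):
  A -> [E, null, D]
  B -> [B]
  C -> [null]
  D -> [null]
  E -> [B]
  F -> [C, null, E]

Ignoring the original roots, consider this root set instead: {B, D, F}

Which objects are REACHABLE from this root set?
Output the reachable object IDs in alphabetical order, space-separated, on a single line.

Roots: B D F
Mark B: refs=B, marked=B
Mark D: refs=null, marked=B D
Mark F: refs=C null E, marked=B D F
Mark C: refs=null, marked=B C D F
Mark E: refs=B, marked=B C D E F
Unmarked (collected): A

Answer: B C D E F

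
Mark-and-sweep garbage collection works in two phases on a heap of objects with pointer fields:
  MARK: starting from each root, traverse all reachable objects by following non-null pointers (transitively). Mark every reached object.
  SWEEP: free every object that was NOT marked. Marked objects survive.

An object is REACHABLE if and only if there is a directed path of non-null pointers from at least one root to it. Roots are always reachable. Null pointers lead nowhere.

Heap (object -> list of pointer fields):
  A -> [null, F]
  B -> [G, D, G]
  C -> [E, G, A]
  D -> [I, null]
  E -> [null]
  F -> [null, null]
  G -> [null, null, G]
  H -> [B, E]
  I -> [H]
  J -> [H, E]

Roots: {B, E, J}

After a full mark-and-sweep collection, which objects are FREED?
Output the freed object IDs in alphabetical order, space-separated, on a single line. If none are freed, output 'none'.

Answer: A C F

Derivation:
Roots: B E J
Mark B: refs=G D G, marked=B
Mark E: refs=null, marked=B E
Mark J: refs=H E, marked=B E J
Mark G: refs=null null G, marked=B E G J
Mark D: refs=I null, marked=B D E G J
Mark H: refs=B E, marked=B D E G H J
Mark I: refs=H, marked=B D E G H I J
Unmarked (collected): A C F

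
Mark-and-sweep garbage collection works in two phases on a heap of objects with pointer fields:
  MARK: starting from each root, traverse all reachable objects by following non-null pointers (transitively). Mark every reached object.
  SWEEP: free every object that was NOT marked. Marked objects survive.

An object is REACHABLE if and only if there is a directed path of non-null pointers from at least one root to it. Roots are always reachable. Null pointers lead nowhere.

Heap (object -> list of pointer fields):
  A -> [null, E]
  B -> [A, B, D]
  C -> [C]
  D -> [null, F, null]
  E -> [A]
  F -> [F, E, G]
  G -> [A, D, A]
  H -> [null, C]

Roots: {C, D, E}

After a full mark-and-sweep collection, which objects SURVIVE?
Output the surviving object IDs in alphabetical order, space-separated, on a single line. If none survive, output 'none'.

Roots: C D E
Mark C: refs=C, marked=C
Mark D: refs=null F null, marked=C D
Mark E: refs=A, marked=C D E
Mark F: refs=F E G, marked=C D E F
Mark A: refs=null E, marked=A C D E F
Mark G: refs=A D A, marked=A C D E F G
Unmarked (collected): B H

Answer: A C D E F G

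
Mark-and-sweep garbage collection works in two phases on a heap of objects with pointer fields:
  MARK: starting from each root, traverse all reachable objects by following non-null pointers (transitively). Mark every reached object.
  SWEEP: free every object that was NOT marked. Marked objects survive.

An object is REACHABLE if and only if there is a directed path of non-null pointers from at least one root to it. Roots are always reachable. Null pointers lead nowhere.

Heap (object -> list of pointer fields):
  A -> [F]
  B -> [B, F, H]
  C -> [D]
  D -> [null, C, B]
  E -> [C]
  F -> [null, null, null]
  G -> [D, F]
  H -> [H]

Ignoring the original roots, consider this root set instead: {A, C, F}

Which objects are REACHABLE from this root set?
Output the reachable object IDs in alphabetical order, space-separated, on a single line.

Answer: A B C D F H

Derivation:
Roots: A C F
Mark A: refs=F, marked=A
Mark C: refs=D, marked=A C
Mark F: refs=null null null, marked=A C F
Mark D: refs=null C B, marked=A C D F
Mark B: refs=B F H, marked=A B C D F
Mark H: refs=H, marked=A B C D F H
Unmarked (collected): E G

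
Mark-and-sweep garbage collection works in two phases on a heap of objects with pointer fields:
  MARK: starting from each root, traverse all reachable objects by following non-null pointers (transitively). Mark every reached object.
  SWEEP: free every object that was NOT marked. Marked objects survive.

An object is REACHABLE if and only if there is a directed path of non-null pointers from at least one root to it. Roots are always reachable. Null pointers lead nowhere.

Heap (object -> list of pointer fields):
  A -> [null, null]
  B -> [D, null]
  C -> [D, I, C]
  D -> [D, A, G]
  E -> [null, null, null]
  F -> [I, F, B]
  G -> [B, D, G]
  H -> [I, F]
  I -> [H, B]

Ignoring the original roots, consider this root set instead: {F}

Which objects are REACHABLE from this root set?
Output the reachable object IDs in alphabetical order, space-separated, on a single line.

Answer: A B D F G H I

Derivation:
Roots: F
Mark F: refs=I F B, marked=F
Mark I: refs=H B, marked=F I
Mark B: refs=D null, marked=B F I
Mark H: refs=I F, marked=B F H I
Mark D: refs=D A G, marked=B D F H I
Mark A: refs=null null, marked=A B D F H I
Mark G: refs=B D G, marked=A B D F G H I
Unmarked (collected): C E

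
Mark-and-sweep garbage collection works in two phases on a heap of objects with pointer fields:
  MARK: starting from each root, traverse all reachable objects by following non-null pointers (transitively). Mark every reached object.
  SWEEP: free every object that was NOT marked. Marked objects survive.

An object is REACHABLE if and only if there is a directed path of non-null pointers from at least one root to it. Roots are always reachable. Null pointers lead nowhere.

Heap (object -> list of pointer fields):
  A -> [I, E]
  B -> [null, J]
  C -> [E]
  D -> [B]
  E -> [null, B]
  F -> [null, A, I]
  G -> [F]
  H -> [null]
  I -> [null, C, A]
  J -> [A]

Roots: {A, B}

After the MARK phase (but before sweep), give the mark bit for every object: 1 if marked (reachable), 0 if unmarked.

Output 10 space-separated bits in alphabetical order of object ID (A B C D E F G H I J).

Answer: 1 1 1 0 1 0 0 0 1 1

Derivation:
Roots: A B
Mark A: refs=I E, marked=A
Mark B: refs=null J, marked=A B
Mark I: refs=null C A, marked=A B I
Mark E: refs=null B, marked=A B E I
Mark J: refs=A, marked=A B E I J
Mark C: refs=E, marked=A B C E I J
Unmarked (collected): D F G H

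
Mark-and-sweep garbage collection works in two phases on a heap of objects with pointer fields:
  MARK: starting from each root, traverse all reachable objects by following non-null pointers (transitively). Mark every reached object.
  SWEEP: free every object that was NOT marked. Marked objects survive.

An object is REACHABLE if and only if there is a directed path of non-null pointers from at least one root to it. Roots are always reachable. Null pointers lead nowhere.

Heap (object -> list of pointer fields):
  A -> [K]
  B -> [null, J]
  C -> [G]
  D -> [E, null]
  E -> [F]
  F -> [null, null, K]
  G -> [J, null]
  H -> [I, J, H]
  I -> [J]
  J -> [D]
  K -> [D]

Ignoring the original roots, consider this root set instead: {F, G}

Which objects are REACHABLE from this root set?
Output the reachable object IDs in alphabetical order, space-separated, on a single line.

Roots: F G
Mark F: refs=null null K, marked=F
Mark G: refs=J null, marked=F G
Mark K: refs=D, marked=F G K
Mark J: refs=D, marked=F G J K
Mark D: refs=E null, marked=D F G J K
Mark E: refs=F, marked=D E F G J K
Unmarked (collected): A B C H I

Answer: D E F G J K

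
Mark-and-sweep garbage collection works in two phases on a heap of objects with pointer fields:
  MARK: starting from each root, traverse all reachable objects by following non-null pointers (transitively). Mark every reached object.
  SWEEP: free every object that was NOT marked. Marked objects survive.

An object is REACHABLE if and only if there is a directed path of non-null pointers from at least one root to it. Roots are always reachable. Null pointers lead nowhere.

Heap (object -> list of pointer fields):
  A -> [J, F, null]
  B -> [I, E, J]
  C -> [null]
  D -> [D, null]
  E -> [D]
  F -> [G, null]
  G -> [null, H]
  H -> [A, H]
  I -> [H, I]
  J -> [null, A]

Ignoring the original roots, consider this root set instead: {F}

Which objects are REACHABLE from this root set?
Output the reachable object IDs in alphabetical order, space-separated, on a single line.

Answer: A F G H J

Derivation:
Roots: F
Mark F: refs=G null, marked=F
Mark G: refs=null H, marked=F G
Mark H: refs=A H, marked=F G H
Mark A: refs=J F null, marked=A F G H
Mark J: refs=null A, marked=A F G H J
Unmarked (collected): B C D E I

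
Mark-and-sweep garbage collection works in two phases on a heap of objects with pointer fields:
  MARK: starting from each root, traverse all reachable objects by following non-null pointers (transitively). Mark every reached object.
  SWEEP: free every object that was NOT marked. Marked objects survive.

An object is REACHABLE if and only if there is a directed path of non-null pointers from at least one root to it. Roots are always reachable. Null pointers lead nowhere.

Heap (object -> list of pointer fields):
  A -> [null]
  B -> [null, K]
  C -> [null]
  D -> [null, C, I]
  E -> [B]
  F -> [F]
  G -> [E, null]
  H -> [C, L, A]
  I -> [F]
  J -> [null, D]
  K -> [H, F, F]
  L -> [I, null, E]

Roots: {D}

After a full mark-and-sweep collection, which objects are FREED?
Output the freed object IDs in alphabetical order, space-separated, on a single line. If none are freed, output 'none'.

Answer: A B E G H J K L

Derivation:
Roots: D
Mark D: refs=null C I, marked=D
Mark C: refs=null, marked=C D
Mark I: refs=F, marked=C D I
Mark F: refs=F, marked=C D F I
Unmarked (collected): A B E G H J K L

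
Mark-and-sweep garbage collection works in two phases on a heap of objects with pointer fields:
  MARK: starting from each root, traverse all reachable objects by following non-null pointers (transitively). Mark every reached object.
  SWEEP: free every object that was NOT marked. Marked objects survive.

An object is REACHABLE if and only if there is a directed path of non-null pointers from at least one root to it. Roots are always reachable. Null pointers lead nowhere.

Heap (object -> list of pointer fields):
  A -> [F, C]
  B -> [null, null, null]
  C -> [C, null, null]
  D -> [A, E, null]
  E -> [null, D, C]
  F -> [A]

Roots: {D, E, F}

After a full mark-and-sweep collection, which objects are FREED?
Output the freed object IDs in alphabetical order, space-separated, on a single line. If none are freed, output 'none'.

Answer: B

Derivation:
Roots: D E F
Mark D: refs=A E null, marked=D
Mark E: refs=null D C, marked=D E
Mark F: refs=A, marked=D E F
Mark A: refs=F C, marked=A D E F
Mark C: refs=C null null, marked=A C D E F
Unmarked (collected): B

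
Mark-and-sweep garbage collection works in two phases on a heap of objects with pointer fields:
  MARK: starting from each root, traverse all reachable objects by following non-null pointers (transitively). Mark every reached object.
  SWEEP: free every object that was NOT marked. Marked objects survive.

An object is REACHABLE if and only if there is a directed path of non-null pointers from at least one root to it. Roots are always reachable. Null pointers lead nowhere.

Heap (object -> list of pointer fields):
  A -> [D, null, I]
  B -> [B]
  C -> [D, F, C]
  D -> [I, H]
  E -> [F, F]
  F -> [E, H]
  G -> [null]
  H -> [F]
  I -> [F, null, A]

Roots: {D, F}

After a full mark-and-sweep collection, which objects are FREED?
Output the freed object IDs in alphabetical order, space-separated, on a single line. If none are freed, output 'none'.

Roots: D F
Mark D: refs=I H, marked=D
Mark F: refs=E H, marked=D F
Mark I: refs=F null A, marked=D F I
Mark H: refs=F, marked=D F H I
Mark E: refs=F F, marked=D E F H I
Mark A: refs=D null I, marked=A D E F H I
Unmarked (collected): B C G

Answer: B C G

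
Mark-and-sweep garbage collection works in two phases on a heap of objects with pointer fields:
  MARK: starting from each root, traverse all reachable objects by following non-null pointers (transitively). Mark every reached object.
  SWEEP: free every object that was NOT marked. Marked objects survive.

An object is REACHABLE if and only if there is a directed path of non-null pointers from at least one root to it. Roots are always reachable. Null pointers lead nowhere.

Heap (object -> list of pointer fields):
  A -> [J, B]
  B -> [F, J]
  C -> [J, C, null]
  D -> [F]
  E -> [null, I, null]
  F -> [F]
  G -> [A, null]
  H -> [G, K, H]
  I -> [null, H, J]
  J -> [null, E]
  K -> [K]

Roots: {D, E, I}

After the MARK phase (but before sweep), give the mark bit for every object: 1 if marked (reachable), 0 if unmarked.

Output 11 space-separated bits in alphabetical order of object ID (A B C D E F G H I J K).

Answer: 1 1 0 1 1 1 1 1 1 1 1

Derivation:
Roots: D E I
Mark D: refs=F, marked=D
Mark E: refs=null I null, marked=D E
Mark I: refs=null H J, marked=D E I
Mark F: refs=F, marked=D E F I
Mark H: refs=G K H, marked=D E F H I
Mark J: refs=null E, marked=D E F H I J
Mark G: refs=A null, marked=D E F G H I J
Mark K: refs=K, marked=D E F G H I J K
Mark A: refs=J B, marked=A D E F G H I J K
Mark B: refs=F J, marked=A B D E F G H I J K
Unmarked (collected): C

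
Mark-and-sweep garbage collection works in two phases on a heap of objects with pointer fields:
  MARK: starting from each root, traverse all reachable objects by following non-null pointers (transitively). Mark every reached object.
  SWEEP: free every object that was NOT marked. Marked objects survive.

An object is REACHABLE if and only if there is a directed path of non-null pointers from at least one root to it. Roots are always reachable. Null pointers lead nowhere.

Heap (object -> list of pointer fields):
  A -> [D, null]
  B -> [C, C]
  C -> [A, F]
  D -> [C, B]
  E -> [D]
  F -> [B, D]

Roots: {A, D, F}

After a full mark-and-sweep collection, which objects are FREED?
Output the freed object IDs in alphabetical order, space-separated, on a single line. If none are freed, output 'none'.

Roots: A D F
Mark A: refs=D null, marked=A
Mark D: refs=C B, marked=A D
Mark F: refs=B D, marked=A D F
Mark C: refs=A F, marked=A C D F
Mark B: refs=C C, marked=A B C D F
Unmarked (collected): E

Answer: E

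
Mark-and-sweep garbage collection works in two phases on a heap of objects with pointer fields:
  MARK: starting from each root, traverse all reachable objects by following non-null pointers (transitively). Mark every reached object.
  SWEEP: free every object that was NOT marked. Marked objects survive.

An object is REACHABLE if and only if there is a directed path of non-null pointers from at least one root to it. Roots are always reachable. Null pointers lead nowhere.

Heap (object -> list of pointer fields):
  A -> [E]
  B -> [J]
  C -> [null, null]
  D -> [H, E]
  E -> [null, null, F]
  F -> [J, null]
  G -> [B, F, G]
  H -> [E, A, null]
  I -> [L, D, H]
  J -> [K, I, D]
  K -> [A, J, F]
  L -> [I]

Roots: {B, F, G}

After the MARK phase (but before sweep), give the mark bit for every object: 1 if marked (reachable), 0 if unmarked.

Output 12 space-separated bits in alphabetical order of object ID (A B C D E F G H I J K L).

Answer: 1 1 0 1 1 1 1 1 1 1 1 1

Derivation:
Roots: B F G
Mark B: refs=J, marked=B
Mark F: refs=J null, marked=B F
Mark G: refs=B F G, marked=B F G
Mark J: refs=K I D, marked=B F G J
Mark K: refs=A J F, marked=B F G J K
Mark I: refs=L D H, marked=B F G I J K
Mark D: refs=H E, marked=B D F G I J K
Mark A: refs=E, marked=A B D F G I J K
Mark L: refs=I, marked=A B D F G I J K L
Mark H: refs=E A null, marked=A B D F G H I J K L
Mark E: refs=null null F, marked=A B D E F G H I J K L
Unmarked (collected): C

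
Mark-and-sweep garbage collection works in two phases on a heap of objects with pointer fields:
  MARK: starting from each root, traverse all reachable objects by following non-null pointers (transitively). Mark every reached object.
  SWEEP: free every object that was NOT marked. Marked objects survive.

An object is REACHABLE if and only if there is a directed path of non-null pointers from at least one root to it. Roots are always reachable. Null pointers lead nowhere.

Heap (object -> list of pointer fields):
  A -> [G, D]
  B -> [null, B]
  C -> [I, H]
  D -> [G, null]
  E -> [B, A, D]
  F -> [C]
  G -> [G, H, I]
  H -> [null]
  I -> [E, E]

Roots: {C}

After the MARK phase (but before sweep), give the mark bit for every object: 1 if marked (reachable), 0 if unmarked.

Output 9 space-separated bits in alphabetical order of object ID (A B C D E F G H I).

Roots: C
Mark C: refs=I H, marked=C
Mark I: refs=E E, marked=C I
Mark H: refs=null, marked=C H I
Mark E: refs=B A D, marked=C E H I
Mark B: refs=null B, marked=B C E H I
Mark A: refs=G D, marked=A B C E H I
Mark D: refs=G null, marked=A B C D E H I
Mark G: refs=G H I, marked=A B C D E G H I
Unmarked (collected): F

Answer: 1 1 1 1 1 0 1 1 1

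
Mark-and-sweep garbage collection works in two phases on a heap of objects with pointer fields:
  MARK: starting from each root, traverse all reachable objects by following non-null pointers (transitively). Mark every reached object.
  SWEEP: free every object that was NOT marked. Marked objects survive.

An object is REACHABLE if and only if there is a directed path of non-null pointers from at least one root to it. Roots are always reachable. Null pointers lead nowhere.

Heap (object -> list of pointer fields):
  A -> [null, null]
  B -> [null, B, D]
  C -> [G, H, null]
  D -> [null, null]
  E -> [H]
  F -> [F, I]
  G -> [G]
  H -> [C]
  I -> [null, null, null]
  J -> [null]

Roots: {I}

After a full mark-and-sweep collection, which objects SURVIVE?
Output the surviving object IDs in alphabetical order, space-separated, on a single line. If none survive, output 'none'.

Answer: I

Derivation:
Roots: I
Mark I: refs=null null null, marked=I
Unmarked (collected): A B C D E F G H J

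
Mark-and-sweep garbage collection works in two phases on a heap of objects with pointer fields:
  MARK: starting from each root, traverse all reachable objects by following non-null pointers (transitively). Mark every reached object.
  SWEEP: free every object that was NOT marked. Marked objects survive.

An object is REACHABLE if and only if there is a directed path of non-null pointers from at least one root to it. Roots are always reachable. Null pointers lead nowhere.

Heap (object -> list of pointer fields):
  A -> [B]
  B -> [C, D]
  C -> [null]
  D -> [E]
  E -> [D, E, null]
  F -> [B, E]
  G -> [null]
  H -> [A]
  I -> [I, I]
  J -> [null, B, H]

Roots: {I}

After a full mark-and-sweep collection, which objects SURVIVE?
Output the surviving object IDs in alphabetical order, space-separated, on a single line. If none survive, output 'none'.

Roots: I
Mark I: refs=I I, marked=I
Unmarked (collected): A B C D E F G H J

Answer: I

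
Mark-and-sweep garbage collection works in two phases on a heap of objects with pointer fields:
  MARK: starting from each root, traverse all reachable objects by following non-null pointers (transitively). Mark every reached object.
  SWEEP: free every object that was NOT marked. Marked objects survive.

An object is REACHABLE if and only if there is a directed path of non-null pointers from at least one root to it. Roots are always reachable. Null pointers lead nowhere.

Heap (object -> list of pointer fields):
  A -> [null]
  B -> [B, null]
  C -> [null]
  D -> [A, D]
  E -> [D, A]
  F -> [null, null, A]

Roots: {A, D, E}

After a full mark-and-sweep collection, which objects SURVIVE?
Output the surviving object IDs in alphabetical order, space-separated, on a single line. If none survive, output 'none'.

Answer: A D E

Derivation:
Roots: A D E
Mark A: refs=null, marked=A
Mark D: refs=A D, marked=A D
Mark E: refs=D A, marked=A D E
Unmarked (collected): B C F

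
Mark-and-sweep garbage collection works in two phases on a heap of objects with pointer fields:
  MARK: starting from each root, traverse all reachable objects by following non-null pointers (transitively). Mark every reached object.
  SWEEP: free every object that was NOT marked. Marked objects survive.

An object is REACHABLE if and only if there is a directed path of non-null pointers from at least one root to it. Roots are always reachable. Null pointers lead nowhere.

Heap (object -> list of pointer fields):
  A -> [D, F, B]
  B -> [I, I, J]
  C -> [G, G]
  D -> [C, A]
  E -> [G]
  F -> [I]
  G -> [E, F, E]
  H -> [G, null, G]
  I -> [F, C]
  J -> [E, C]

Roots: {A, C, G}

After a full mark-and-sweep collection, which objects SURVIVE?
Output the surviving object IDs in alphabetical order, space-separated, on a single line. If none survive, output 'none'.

Roots: A C G
Mark A: refs=D F B, marked=A
Mark C: refs=G G, marked=A C
Mark G: refs=E F E, marked=A C G
Mark D: refs=C A, marked=A C D G
Mark F: refs=I, marked=A C D F G
Mark B: refs=I I J, marked=A B C D F G
Mark E: refs=G, marked=A B C D E F G
Mark I: refs=F C, marked=A B C D E F G I
Mark J: refs=E C, marked=A B C D E F G I J
Unmarked (collected): H

Answer: A B C D E F G I J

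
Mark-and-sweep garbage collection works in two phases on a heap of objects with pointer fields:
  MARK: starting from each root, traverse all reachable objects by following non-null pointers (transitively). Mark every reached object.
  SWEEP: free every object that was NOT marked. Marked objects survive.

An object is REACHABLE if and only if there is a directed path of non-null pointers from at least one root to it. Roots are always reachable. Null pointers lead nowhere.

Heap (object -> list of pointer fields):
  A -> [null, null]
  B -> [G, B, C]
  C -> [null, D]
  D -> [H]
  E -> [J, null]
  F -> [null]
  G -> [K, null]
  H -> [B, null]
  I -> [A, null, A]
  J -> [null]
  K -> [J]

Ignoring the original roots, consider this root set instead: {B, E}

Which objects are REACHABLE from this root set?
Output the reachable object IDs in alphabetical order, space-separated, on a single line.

Roots: B E
Mark B: refs=G B C, marked=B
Mark E: refs=J null, marked=B E
Mark G: refs=K null, marked=B E G
Mark C: refs=null D, marked=B C E G
Mark J: refs=null, marked=B C E G J
Mark K: refs=J, marked=B C E G J K
Mark D: refs=H, marked=B C D E G J K
Mark H: refs=B null, marked=B C D E G H J K
Unmarked (collected): A F I

Answer: B C D E G H J K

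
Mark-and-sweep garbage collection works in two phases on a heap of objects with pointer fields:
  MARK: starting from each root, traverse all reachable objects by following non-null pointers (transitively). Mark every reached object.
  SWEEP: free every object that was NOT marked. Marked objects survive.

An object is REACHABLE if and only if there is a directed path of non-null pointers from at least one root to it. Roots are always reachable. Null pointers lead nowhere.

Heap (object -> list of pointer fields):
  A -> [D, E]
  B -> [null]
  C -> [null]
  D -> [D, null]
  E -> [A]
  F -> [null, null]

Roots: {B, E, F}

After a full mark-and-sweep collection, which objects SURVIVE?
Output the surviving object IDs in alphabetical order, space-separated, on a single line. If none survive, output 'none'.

Answer: A B D E F

Derivation:
Roots: B E F
Mark B: refs=null, marked=B
Mark E: refs=A, marked=B E
Mark F: refs=null null, marked=B E F
Mark A: refs=D E, marked=A B E F
Mark D: refs=D null, marked=A B D E F
Unmarked (collected): C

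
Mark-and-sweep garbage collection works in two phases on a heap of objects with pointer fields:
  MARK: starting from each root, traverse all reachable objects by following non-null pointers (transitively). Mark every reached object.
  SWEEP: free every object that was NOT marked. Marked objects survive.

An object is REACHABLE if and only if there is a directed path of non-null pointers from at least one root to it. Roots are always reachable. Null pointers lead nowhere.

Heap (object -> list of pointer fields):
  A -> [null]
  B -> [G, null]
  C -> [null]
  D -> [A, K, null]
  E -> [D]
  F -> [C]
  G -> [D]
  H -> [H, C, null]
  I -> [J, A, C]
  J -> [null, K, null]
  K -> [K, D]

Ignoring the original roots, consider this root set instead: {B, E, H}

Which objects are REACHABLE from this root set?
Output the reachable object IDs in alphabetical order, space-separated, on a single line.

Roots: B E H
Mark B: refs=G null, marked=B
Mark E: refs=D, marked=B E
Mark H: refs=H C null, marked=B E H
Mark G: refs=D, marked=B E G H
Mark D: refs=A K null, marked=B D E G H
Mark C: refs=null, marked=B C D E G H
Mark A: refs=null, marked=A B C D E G H
Mark K: refs=K D, marked=A B C D E G H K
Unmarked (collected): F I J

Answer: A B C D E G H K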